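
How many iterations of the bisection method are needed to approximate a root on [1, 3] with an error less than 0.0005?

We need (b-a)/2^n ≤ 0.0005
(3 - 1)/2^n ≤ 0.0005
2/2^n ≤ 0.0005
2^n ≥ 4000
n ≥ log₂(4000) = 11.97
n ≥ 12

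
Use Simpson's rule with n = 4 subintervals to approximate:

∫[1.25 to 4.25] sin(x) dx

f(x) = sin(x)
a = 1.25, b = 4.25, n = 4
h = (b - a)/n = 0.750000

Simpson's rule: (h/3)[f(x₀) + 4f(x₁) + 2f(x₂) + ... + f(xₙ)]

x_0 = 1.2500, f(x_0) = 0.948985, coefficient = 1
x_1 = 2.0000, f(x_1) = 0.909297, coefficient = 4
x_2 = 2.7500, f(x_2) = 0.381661, coefficient = 2
x_3 = 3.5000, f(x_3) = -0.350783, coefficient = 4
x_4 = 4.2500, f(x_4) = -0.894989, coefficient = 1

I ≈ (0.750000/3) × 3.051374 = 0.762844
Exact value: 0.761410
Error: 0.001434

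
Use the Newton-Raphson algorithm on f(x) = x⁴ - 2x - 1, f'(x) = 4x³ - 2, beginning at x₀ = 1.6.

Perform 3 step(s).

f(x) = x⁴ - 2x - 1
f'(x) = 4x³ - 2
x₀ = 1.6

Newton-Raphson formula: x_{n+1} = x_n - f(x_n)/f'(x_n)

Iteration 1:
  f(1.600000) = 2.353600
  f'(1.600000) = 14.384000
  x_1 = 1.600000 - 2.353600/14.384000 = 1.436374
Iteration 2:
  f(1.436374) = 0.383921
  f'(1.436374) = 9.853930
  x_2 = 1.436374 - 0.383921/9.853930 = 1.397413
Iteration 3:
  f(1.397413) = 0.018454
  f'(1.397413) = 8.915255
  x_3 = 1.397413 - 0.018454/8.915255 = 1.395343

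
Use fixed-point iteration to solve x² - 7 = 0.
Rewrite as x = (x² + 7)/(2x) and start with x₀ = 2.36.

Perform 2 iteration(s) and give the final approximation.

Equation: x² - 7 = 0
Fixed-point form: x = (x² + 7)/(2x)
x₀ = 2.36

x_1 = g(2.360000) = 2.663051
x_2 = g(2.663051) = 2.645808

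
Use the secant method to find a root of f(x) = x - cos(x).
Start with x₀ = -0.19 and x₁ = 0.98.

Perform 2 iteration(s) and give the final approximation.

f(x) = x - cos(x)
x₀ = -0.19, x₁ = 0.98

Secant formula: x_{n+1} = x_n - f(x_n)(x_n - x_{n-1})/(f(x_n) - f(x_{n-1}))

Iteration 1:
  f(-0.190000) = -1.172004
  f(0.980000) = 0.422977
  x_2 = 0.980000 - 0.422977×(0.980000 - (-0.190000))/(0.422977 - (-1.172004))
       = 0.669725
Iteration 2:
  f(0.980000) = 0.422977
  f(0.669725) = -0.114268
  x_3 = 0.669725 - (-0.114268)×(0.669725 - 0.980000)/(-0.114268 - 0.422977)
       = 0.735718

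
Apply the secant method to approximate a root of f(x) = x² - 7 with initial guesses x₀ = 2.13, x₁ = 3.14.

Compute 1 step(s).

f(x) = x² - 7
x₀ = 2.13, x₁ = 3.14

Secant formula: x_{n+1} = x_n - f(x_n)(x_n - x_{n-1})/(f(x_n) - f(x_{n-1}))

Iteration 1:
  f(2.130000) = -2.463100
  f(3.140000) = 2.859600
  x_2 = 3.140000 - 2.859600×(3.140000 - 2.130000)/(2.859600 - (-2.463100))
       = 2.597381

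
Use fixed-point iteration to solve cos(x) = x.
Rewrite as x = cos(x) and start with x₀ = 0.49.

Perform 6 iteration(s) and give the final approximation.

Equation: cos(x) = x
Fixed-point form: x = cos(x)
x₀ = 0.49

x_1 = g(0.490000) = 0.882333
x_2 = g(0.882333) = 0.635351
x_3 = g(0.635351) = 0.804863
x_4 = g(0.804863) = 0.693210
x_5 = g(0.693210) = 0.769199
x_6 = g(0.769199) = 0.718468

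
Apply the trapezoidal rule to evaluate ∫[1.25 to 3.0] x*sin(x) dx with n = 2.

f(x) = x*sin(x)
a = 1.25, b = 3.0, n = 2
h = (b - a)/n = 0.875000

Trapezoidal rule: (h/2)[f(x₀) + 2f(x₁) + 2f(x₂) + ... + f(xₙ)]

x_0 = 1.2500, f(x_0) = 1.186231, coefficient = 1
x_1 = 2.1250, f(x_1) = 1.806930, coefficient = 2
x_2 = 3.0000, f(x_2) = 0.423360, coefficient = 1

I ≈ (0.875000/2) × 5.223450 = 2.285259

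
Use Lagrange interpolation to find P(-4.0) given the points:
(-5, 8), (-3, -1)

Lagrange interpolation formula:
P(x) = Σ yᵢ × Lᵢ(x)
where Lᵢ(x) = Π_{j≠i} (x - xⱼ)/(xᵢ - xⱼ)

L_0(-4.0) = (-4.0 - (-3))/(-5 - (-3)) = 0.500000
L_1(-4.0) = (-4.0 - (-5))/(-3 - (-5)) = 0.500000

P(-4.0) = 8×L_0(-4.0) + (-1)×L_1(-4.0)
P(-4.0) = 3.500000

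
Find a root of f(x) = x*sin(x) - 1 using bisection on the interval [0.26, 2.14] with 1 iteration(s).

f(x) = x*sin(x) - 1
Initial interval: [0.26, 2.14]

Iteration 1:
  c_1 = (0.260000 + 2.140000)/2 = 1.200000
  f(c_1) = f(1.200000) = 0.118447
  f(a) × f(c) < 0, new interval: [0.260000, 1.200000]

After 1 iteration(s), the approximation is c_1 = 1.200000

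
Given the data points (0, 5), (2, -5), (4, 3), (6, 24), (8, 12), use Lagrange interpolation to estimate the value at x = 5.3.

Lagrange interpolation formula:
P(x) = Σ yᵢ × Lᵢ(x)
where Lᵢ(x) = Π_{j≠i} (x - xⱼ)/(xᵢ - xⱼ)

L_0(5.3) = (5.3 - 2)/(0 - 2) × (5.3 - 4)/(0 - 4) × (5.3 - 6)/(0 - 6) × (5.3 - 8)/(0 - 8) = 0.021115
L_1(5.3) = (5.3 - 0)/(2 - 0) × (5.3 - 4)/(2 - 4) × (5.3 - 6)/(2 - 6) × (5.3 - 8)/(2 - 8) = -0.135647
L_2(5.3) = (5.3 - 0)/(4 - 0) × (5.3 - 2)/(4 - 2) × (5.3 - 6)/(4 - 6) × (5.3 - 8)/(4 - 8) = 0.516502
L_3(5.3) = (5.3 - 0)/(6 - 0) × (5.3 - 2)/(6 - 2) × (5.3 - 4)/(6 - 4) × (5.3 - 8)/(6 - 8) = 0.639478
L_4(5.3) = (5.3 - 0)/(8 - 0) × (5.3 - 2)/(8 - 2) × (5.3 - 4)/(8 - 4) × (5.3 - 6)/(8 - 6) = -0.041448

P(5.3) = 5×L_0(5.3) + (-5)×L_1(5.3) + 3×L_2(5.3) + 24×L_3(5.3) + 12×L_4(5.3)
P(5.3) = 17.183416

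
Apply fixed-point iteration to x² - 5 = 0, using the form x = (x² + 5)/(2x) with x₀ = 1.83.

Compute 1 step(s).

Equation: x² - 5 = 0
Fixed-point form: x = (x² + 5)/(2x)
x₀ = 1.83

x_1 = g(1.830000) = 2.281120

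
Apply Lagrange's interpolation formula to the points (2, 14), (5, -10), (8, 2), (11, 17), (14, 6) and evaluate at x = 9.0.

Lagrange interpolation formula:
P(x) = Σ yᵢ × Lᵢ(x)
where Lᵢ(x) = Π_{j≠i} (x - xⱼ)/(xᵢ - xⱼ)

L_0(9.0) = (9.0 - 5)/(2 - 5) × (9.0 - 8)/(2 - 8) × (9.0 - 11)/(2 - 11) × (9.0 - 14)/(2 - 14) = 0.020576
L_1(9.0) = (9.0 - 2)/(5 - 2) × (9.0 - 8)/(5 - 8) × (9.0 - 11)/(5 - 11) × (9.0 - 14)/(5 - 14) = -0.144033
L_2(9.0) = (9.0 - 2)/(8 - 2) × (9.0 - 5)/(8 - 5) × (9.0 - 11)/(8 - 11) × (9.0 - 14)/(8 - 14) = 0.864198
L_3(9.0) = (9.0 - 2)/(11 - 2) × (9.0 - 5)/(11 - 5) × (9.0 - 8)/(11 - 8) × (9.0 - 14)/(11 - 14) = 0.288066
L_4(9.0) = (9.0 - 2)/(14 - 2) × (9.0 - 5)/(14 - 5) × (9.0 - 8)/(14 - 8) × (9.0 - 11)/(14 - 11) = -0.028807

P(9.0) = 14×L_0(9.0) + (-10)×L_1(9.0) + 2×L_2(9.0) + 17×L_3(9.0) + 6×L_4(9.0)
P(9.0) = 8.181070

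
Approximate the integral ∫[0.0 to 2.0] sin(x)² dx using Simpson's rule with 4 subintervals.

f(x) = sin(x)²
a = 0.0, b = 2.0, n = 4
h = (b - a)/n = 0.500000

Simpson's rule: (h/3)[f(x₀) + 4f(x₁) + 2f(x₂) + ... + f(xₙ)]

x_0 = 0.0000, f(x_0) = 0.000000, coefficient = 1
x_1 = 0.5000, f(x_1) = 0.229849, coefficient = 4
x_2 = 1.0000, f(x_2) = 0.708073, coefficient = 2
x_3 = 1.5000, f(x_3) = 0.994996, coefficient = 4
x_4 = 2.0000, f(x_4) = 0.826822, coefficient = 1

I ≈ (0.500000/3) × 7.142349 = 1.190392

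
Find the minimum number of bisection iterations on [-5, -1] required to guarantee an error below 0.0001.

We need (b-a)/2^n ≤ 0.0001
(-1 - (-5))/2^n ≤ 0.0001
4/2^n ≤ 0.0001
2^n ≥ 40000
n ≥ log₂(40000) = 15.29
n ≥ 16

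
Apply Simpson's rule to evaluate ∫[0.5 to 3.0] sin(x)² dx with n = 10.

f(x) = sin(x)²
a = 0.5, b = 3.0, n = 10
h = (b - a)/n = 0.250000

Simpson's rule: (h/3)[f(x₀) + 4f(x₁) + 2f(x₂) + ... + f(xₙ)]

x_0 = 0.5000, f(x_0) = 0.229849, coefficient = 1
x_1 = 0.7500, f(x_1) = 0.464631, coefficient = 4
x_2 = 1.0000, f(x_2) = 0.708073, coefficient = 2
x_3 = 1.2500, f(x_3) = 0.900572, coefficient = 4
x_4 = 1.5000, f(x_4) = 0.994996, coefficient = 2
x_5 = 1.7500, f(x_5) = 0.968228, coefficient = 4
x_6 = 2.0000, f(x_6) = 0.826822, coefficient = 2
x_7 = 2.2500, f(x_7) = 0.605398, coefficient = 4
x_8 = 2.5000, f(x_8) = 0.358169, coefficient = 2
x_9 = 2.7500, f(x_9) = 0.145665, coefficient = 4
x_10 = 3.0000, f(x_10) = 0.019915, coefficient = 1

I ≈ (0.250000/3) × 18.363863 = 1.530322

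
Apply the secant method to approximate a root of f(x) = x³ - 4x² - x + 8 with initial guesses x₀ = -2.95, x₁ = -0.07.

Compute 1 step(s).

f(x) = x³ - 4x² - x + 8
x₀ = -2.95, x₁ = -0.07

Secant formula: x_{n+1} = x_n - f(x_n)(x_n - x_{n-1})/(f(x_n) - f(x_{n-1}))

Iteration 1:
  f(-2.950000) = -49.532375
  f(-0.070000) = 8.050057
  x_2 = -0.070000 - 8.050057×(-0.070000 - (-2.950000))/(8.050057 - (-49.532375))
       = -0.472626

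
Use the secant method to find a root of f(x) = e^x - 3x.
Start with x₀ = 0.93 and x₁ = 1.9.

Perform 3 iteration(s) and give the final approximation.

f(x) = e^x - 3x
x₀ = 0.93, x₁ = 1.9

Secant formula: x_{n+1} = x_n - f(x_n)(x_n - x_{n-1})/(f(x_n) - f(x_{n-1}))

Iteration 1:
  f(0.930000) = -0.255491
  f(1.900000) = 0.985894
  x_2 = 1.900000 - 0.985894×(1.900000 - 0.930000)/(0.985894 - (-0.255491))
       = 1.129637
Iteration 2:
  f(1.900000) = 0.985894
  f(1.129637) = -0.294378
  x_3 = 1.129637 - (-0.294378)×(1.129637 - 1.900000)/(-0.294378 - 0.985894)
       = 1.306769
Iteration 3:
  f(1.129637) = -0.294378
  f(1.306769) = -0.226088
  x_4 = 1.306769 - (-0.226088)×(1.306769 - 1.129637)/(-0.226088 - (-0.294378))
       = 1.893207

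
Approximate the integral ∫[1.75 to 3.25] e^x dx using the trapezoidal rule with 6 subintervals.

f(x) = e^x
a = 1.75, b = 3.25, n = 6
h = (b - a)/n = 0.250000

Trapezoidal rule: (h/2)[f(x₀) + 2f(x₁) + 2f(x₂) + ... + f(xₙ)]

x_0 = 1.7500, f(x_0) = 5.754603, coefficient = 1
x_1 = 2.0000, f(x_1) = 7.389056, coefficient = 2
x_2 = 2.2500, f(x_2) = 9.487736, coefficient = 2
x_3 = 2.5000, f(x_3) = 12.182494, coefficient = 2
x_4 = 2.7500, f(x_4) = 15.642632, coefficient = 2
x_5 = 3.0000, f(x_5) = 20.085537, coefficient = 2
x_6 = 3.2500, f(x_6) = 25.790340, coefficient = 1

I ≈ (0.250000/2) × 161.119852 = 20.139981
Exact value: 20.035737
Error: 0.104244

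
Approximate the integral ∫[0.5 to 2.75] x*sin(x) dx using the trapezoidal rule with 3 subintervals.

f(x) = x*sin(x)
a = 0.5, b = 2.75, n = 3
h = (b - a)/n = 0.750000

Trapezoidal rule: (h/2)[f(x₀) + 2f(x₁) + 2f(x₂) + ... + f(xₙ)]

x_0 = 0.5000, f(x_0) = 0.239713, coefficient = 1
x_1 = 1.2500, f(x_1) = 1.186231, coefficient = 2
x_2 = 2.0000, f(x_2) = 1.818595, coefficient = 2
x_3 = 2.7500, f(x_3) = 1.049568, coefficient = 1

I ≈ (0.750000/2) × 7.298932 = 2.737099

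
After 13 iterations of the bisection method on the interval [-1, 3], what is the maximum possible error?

Bisection error bound: |error| ≤ (b-a)/2^n
|error| ≤ (3 - (-1))/2^13 = 4/2^13
|error| ≤ 0.0004882812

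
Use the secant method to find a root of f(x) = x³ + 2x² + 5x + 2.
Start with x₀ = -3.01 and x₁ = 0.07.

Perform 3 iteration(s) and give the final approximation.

f(x) = x³ + 2x² + 5x + 2
x₀ = -3.01, x₁ = 0.07

Secant formula: x_{n+1} = x_n - f(x_n)(x_n - x_{n-1})/(f(x_n) - f(x_{n-1}))

Iteration 1:
  f(-3.010000) = -22.200701
  f(0.070000) = 2.360143
  x_2 = 0.070000 - 2.360143×(0.070000 - (-3.010000))/(2.360143 - (-22.200701))
       = -0.225969
Iteration 2:
  f(0.070000) = 2.360143
  f(-0.225969) = 0.960742
  x_3 = -0.225969 - 0.960742×(-0.225969 - 0.070000)/(0.960742 - 2.360143)
       = -0.429162
Iteration 3:
  f(-0.225969) = 0.960742
  f(-0.429162) = 0.143505
  x_4 = -0.429162 - 0.143505×(-0.429162 - (-0.225969))/(0.143505 - 0.960742)
       = -0.464843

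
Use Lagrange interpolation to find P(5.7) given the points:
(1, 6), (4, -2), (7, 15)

Lagrange interpolation formula:
P(x) = Σ yᵢ × Lᵢ(x)
where Lᵢ(x) = Π_{j≠i} (x - xⱼ)/(xᵢ - xⱼ)

L_0(5.7) = (5.7 - 4)/(1 - 4) × (5.7 - 7)/(1 - 7) = -0.122778
L_1(5.7) = (5.7 - 1)/(4 - 1) × (5.7 - 7)/(4 - 7) = 0.678889
L_2(5.7) = (5.7 - 1)/(7 - 1) × (5.7 - 4)/(7 - 4) = 0.443889

P(5.7) = 6×L_0(5.7) + (-2)×L_1(5.7) + 15×L_2(5.7)
P(5.7) = 4.563889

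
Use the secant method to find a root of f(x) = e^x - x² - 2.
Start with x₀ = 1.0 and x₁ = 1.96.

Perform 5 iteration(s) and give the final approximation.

f(x) = e^x - x² - 2
x₀ = 1.0, x₁ = 1.96

Secant formula: x_{n+1} = x_n - f(x_n)(x_n - x_{n-1})/(f(x_n) - f(x_{n-1}))

Iteration 1:
  f(1.000000) = -0.281718
  f(1.960000) = 1.257727
  x_2 = 1.960000 - 1.257727×(1.960000 - 1.000000)/(1.257727 - (-0.281718))
       = 1.175680
Iteration 2:
  f(1.960000) = 1.257727
  f(1.175680) = -0.141878
  x_3 = 1.175680 - (-0.141878)×(1.175680 - 1.960000)/(-0.141878 - 1.257727)
       = 1.255186
Iteration 3:
  f(1.175680) = -0.141878
  f(1.255186) = -0.067001
  x_4 = 1.255186 - (-0.067001)×(1.255186 - 1.175680)/(-0.067001 - (-0.141878))
       = 1.326329
Iteration 4:
  f(1.255186) = -0.067001
  f(1.326329) = 0.008040
  x_5 = 1.326329 - 0.008040×(1.326329 - 1.255186)/(0.008040 - (-0.067001))
       = 1.318707
Iteration 5:
  f(1.326329) = 0.008040
  f(1.318707) = -0.000404
  x_6 = 1.318707 - (-0.000404)×(1.318707 - 1.326329)/(-0.000404 - 0.008040)
       = 1.319072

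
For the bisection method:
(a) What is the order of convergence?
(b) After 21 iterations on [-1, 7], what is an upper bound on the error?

(a) Bisection has linear (order 1) convergence; the error is halved each step.

(b) Error bound = (b-a)/2^n = (7 - (-1))/2^{21}
    = 8/2^{21}

(a) 1 (linear); (b) error ≤ 3.81e-06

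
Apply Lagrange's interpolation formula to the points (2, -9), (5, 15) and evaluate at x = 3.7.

Lagrange interpolation formula:
P(x) = Σ yᵢ × Lᵢ(x)
where Lᵢ(x) = Π_{j≠i} (x - xⱼ)/(xᵢ - xⱼ)

L_0(3.7) = (3.7 - 5)/(2 - 5) = 0.433333
L_1(3.7) = (3.7 - 2)/(5 - 2) = 0.566667

P(3.7) = (-9)×L_0(3.7) + 15×L_1(3.7)
P(3.7) = 4.600000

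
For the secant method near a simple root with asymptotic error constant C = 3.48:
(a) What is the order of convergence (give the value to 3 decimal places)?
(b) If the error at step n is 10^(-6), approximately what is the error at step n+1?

(a) Secant method has superlinear convergence with order φ = (1+√5)/2 ≈ 1.618.
    This means |e_{n+1}| ≈ C|e_n|^1.618.

(b) With |e_n| = 10^(-6) and C = 3.48:
    |e_{n+1}| ≈ 3.48 × (10^(-6))^1.618 = 3.48 × 10^(-9.71)

(a) ≈ 1.618 (golden ratio); (b) |e_{n+1}| ≈ 6.814e-10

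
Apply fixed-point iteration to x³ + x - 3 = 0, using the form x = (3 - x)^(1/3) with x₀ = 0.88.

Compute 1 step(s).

Equation: x³ + x - 3 = 0
Fixed-point form: x = (3 - x)^(1/3)
x₀ = 0.88

x_1 = g(0.880000) = 1.284632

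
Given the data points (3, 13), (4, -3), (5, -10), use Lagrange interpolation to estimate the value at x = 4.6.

Lagrange interpolation formula:
P(x) = Σ yᵢ × Lᵢ(x)
where Lᵢ(x) = Π_{j≠i} (x - xⱼ)/(xᵢ - xⱼ)

L_0(4.6) = (4.6 - 4)/(3 - 4) × (4.6 - 5)/(3 - 5) = -0.120000
L_1(4.6) = (4.6 - 3)/(4 - 3) × (4.6 - 5)/(4 - 5) = 0.640000
L_2(4.6) = (4.6 - 3)/(5 - 3) × (4.6 - 4)/(5 - 4) = 0.480000

P(4.6) = 13×L_0(4.6) + (-3)×L_1(4.6) + (-10)×L_2(4.6)
P(4.6) = -8.280000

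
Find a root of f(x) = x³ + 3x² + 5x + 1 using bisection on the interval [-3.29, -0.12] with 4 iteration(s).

f(x) = x³ + 3x² + 5x + 1
Initial interval: [-3.29, -0.12]

Iteration 1:
  c_1 = (-3.290000 + (-0.120000))/2 = -1.705000
  f(c_1) = f(-1.705000) = -3.760403
  f(a) × f(c) ≥ 0, new interval: [-1.705000, -0.120000]
Iteration 2:
  c_2 = (-1.705000 + (-0.120000))/2 = -0.912500
  f(c_2) = f(-0.912500) = -1.824330
  f(a) × f(c) ≥ 0, new interval: [-0.912500, -0.120000]
Iteration 3:
  c_3 = (-0.912500 + (-0.120000))/2 = -0.516250
  f(c_3) = f(-0.516250) = -0.919296
  f(a) × f(c) ≥ 0, new interval: [-0.516250, -0.120000]
Iteration 4:
  c_4 = (-0.516250 + (-0.120000))/2 = -0.318125
  f(c_4) = f(-0.318125) = -0.319210
  f(a) × f(c) ≥ 0, new interval: [-0.318125, -0.120000]

After 4 iteration(s), the approximation is c_4 = -0.318125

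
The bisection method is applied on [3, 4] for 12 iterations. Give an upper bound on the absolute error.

Bisection error bound: |error| ≤ (b-a)/2^n
|error| ≤ (4 - 3)/2^12 = 1/2^12
|error| ≤ 0.0002441406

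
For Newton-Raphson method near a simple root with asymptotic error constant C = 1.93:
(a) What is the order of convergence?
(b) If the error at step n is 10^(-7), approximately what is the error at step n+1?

(a) Newton-Raphson has quadratic (order 2) convergence near simple roots.
    This means |e_{n+1}| ≈ C|e_n|².

(b) With |e_n| = 10^(-7) and C = 1.93:
    |e_{n+1}| ≈ 1.93 × (10^(-7))² = 1.93 × 10^(-14)

(a) 2 (quadratic); (b) |e_{n+1}| ≈ 1.930e-14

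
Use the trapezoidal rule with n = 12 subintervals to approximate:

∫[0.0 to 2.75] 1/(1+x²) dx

f(x) = 1/(1+x²)
a = 0.0, b = 2.75, n = 12
h = (b - a)/n = 0.229167

Trapezoidal rule: (h/2)[f(x₀) + 2f(x₁) + 2f(x₂) + ... + f(xₙ)]

x_0 = 0.0000, f(x_0) = 1.000000, coefficient = 1
x_1 = 0.2292, f(x_1) = 0.950103, coefficient = 2
x_2 = 0.4583, f(x_2) = 0.826399, coefficient = 2
x_3 = 0.6875, f(x_3) = 0.679045, coefficient = 2
x_4 = 0.9167, f(x_4) = 0.543396, coefficient = 2
x_5 = 1.1458, f(x_5) = 0.432351, coefficient = 2
x_6 = 1.3750, f(x_6) = 0.345946, coefficient = 2
x_7 = 1.6042, f(x_7) = 0.279849, coefficient = 2
x_8 = 1.8333, f(x_8) = 0.229299, coefficient = 2
x_9 = 2.0625, f(x_9) = 0.190335, coefficient = 2
x_10 = 2.2917, f(x_10) = 0.159956, coefficient = 2
x_11 = 2.5208, f(x_11) = 0.135969, coefficient = 2
x_12 = 2.7500, f(x_12) = 0.116788, coefficient = 1

I ≈ (0.229167/2) × 10.662086 = 1.221697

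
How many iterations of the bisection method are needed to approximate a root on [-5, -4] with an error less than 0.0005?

We need (b-a)/2^n ≤ 0.0005
(-4 - (-5))/2^n ≤ 0.0005
1/2^n ≤ 0.0005
2^n ≥ 2000
n ≥ log₂(2000) = 10.97
n ≥ 11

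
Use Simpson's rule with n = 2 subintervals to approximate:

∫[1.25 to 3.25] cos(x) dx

f(x) = cos(x)
a = 1.25, b = 3.25, n = 2
h = (b - a)/n = 1.000000

Simpson's rule: (h/3)[f(x₀) + 4f(x₁) + 2f(x₂) + ... + f(xₙ)]

x_0 = 1.2500, f(x_0) = 0.315322, coefficient = 1
x_1 = 2.2500, f(x_1) = -0.628174, coefficient = 4
x_2 = 3.2500, f(x_2) = -0.994130, coefficient = 1

I ≈ (1.000000/3) × -3.191502 = -1.063834
Exact value: -1.057180
Error: 0.006654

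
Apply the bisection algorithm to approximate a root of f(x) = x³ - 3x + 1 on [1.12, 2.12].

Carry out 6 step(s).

f(x) = x³ - 3x + 1
Initial interval: [1.12, 2.12]

Iteration 1:
  c_1 = (1.120000 + 2.120000)/2 = 1.620000
  f(c_1) = f(1.620000) = 0.391528
  f(a) × f(c) < 0, new interval: [1.120000, 1.620000]
Iteration 2:
  c_2 = (1.120000 + 1.620000)/2 = 1.370000
  f(c_2) = f(1.370000) = -0.538647
  f(a) × f(c) ≥ 0, new interval: [1.370000, 1.620000]
Iteration 3:
  c_3 = (1.370000 + 1.620000)/2 = 1.495000
  f(c_3) = f(1.495000) = -0.143638
  f(a) × f(c) ≥ 0, new interval: [1.495000, 1.620000]
Iteration 4:
  c_4 = (1.495000 + 1.620000)/2 = 1.557500
  f(c_4) = f(1.557500) = 0.105693
  f(a) × f(c) < 0, new interval: [1.495000, 1.557500]
Iteration 5:
  c_5 = (1.495000 + 1.557500)/2 = 1.526250
  f(c_5) = f(1.526250) = -0.023444
  f(a) × f(c) ≥ 0, new interval: [1.526250, 1.557500]
Iteration 6:
  c_6 = (1.526250 + 1.557500)/2 = 1.541875
  f(c_6) = f(1.541875) = 0.039995
  f(a) × f(c) < 0, new interval: [1.526250, 1.541875]

After 6 iteration(s), the approximation is c_6 = 1.541875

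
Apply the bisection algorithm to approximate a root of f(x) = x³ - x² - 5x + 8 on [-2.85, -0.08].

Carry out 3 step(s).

f(x) = x³ - x² - 5x + 8
Initial interval: [-2.85, -0.08]

Iteration 1:
  c_1 = (-2.850000 + (-0.080000))/2 = -1.465000
  f(c_1) = f(-1.465000) = 10.034555
  f(a) × f(c) < 0, new interval: [-2.850000, -1.465000]
Iteration 2:
  c_2 = (-2.850000 + (-1.465000))/2 = -2.157500
  f(c_2) = f(-2.157500) = 4.089949
  f(a) × f(c) < 0, new interval: [-2.850000, -2.157500]
Iteration 3:
  c_3 = (-2.850000 + (-2.157500))/2 = -2.503750
  f(c_3) = f(-2.503750) = -1.445432
  f(a) × f(c) ≥ 0, new interval: [-2.503750, -2.157500]

After 3 iteration(s), the approximation is c_3 = -2.503750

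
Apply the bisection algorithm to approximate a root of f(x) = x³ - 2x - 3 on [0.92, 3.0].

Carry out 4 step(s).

f(x) = x³ - 2x - 3
Initial interval: [0.92, 3.0]

Iteration 1:
  c_1 = (0.920000 + 3.000000)/2 = 1.960000
  f(c_1) = f(1.960000) = 0.609536
  f(a) × f(c) < 0, new interval: [0.920000, 1.960000]
Iteration 2:
  c_2 = (0.920000 + 1.960000)/2 = 1.440000
  f(c_2) = f(1.440000) = -2.894016
  f(a) × f(c) ≥ 0, new interval: [1.440000, 1.960000]
Iteration 3:
  c_3 = (1.440000 + 1.960000)/2 = 1.700000
  f(c_3) = f(1.700000) = -1.487000
  f(a) × f(c) ≥ 0, new interval: [1.700000, 1.960000]
Iteration 4:
  c_4 = (1.700000 + 1.960000)/2 = 1.830000
  f(c_4) = f(1.830000) = -0.531513
  f(a) × f(c) ≥ 0, new interval: [1.830000, 1.960000]

After 4 iteration(s), the approximation is c_4 = 1.830000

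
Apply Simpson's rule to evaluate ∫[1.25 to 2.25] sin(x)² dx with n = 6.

f(x) = sin(x)²
a = 1.25, b = 2.25, n = 6
h = (b - a)/n = 0.166667

Simpson's rule: (h/3)[f(x₀) + 4f(x₁) + 2f(x₂) + ... + f(xₙ)]

x_0 = 1.2500, f(x_0) = 0.900572, coefficient = 1
x_1 = 1.4167, f(x_1) = 0.976432, coefficient = 4
x_2 = 1.5833, f(x_2) = 0.999843, coefficient = 2
x_3 = 1.7500, f(x_3) = 0.968228, coefficient = 4
x_4 = 1.9167, f(x_4) = 0.885068, coefficient = 2
x_5 = 2.0833, f(x_5) = 0.759518, coefficient = 4
x_6 = 2.2500, f(x_6) = 0.605398, coefficient = 1

I ≈ (0.166667/3) × 16.092503 = 0.894028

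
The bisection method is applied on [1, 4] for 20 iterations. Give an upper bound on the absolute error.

Bisection error bound: |error| ≤ (b-a)/2^n
|error| ≤ (4 - 1)/2^20 = 3/2^20
|error| ≤ 0.0000028610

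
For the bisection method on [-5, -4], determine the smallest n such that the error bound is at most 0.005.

We need (b-a)/2^n ≤ 0.005
(-4 - (-5))/2^n ≤ 0.005
1/2^n ≤ 0.005
2^n ≥ 200
n ≥ log₂(200) = 7.64
n ≥ 8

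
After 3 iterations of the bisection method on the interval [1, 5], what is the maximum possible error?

Bisection error bound: |error| ≤ (b-a)/2^n
|error| ≤ (5 - 1)/2^3 = 4/2^3
|error| ≤ 0.5000000000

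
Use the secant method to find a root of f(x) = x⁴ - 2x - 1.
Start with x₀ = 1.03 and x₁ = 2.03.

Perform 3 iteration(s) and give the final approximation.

f(x) = x⁴ - 2x - 1
x₀ = 1.03, x₁ = 2.03

Secant formula: x_{n+1} = x_n - f(x_n)(x_n - x_{n-1})/(f(x_n) - f(x_{n-1}))

Iteration 1:
  f(1.030000) = -1.934491
  f(2.030000) = 11.921817
  x_2 = 2.030000 - 11.921817×(2.030000 - 1.030000)/(11.921817 - (-1.934491))
       = 1.169611
Iteration 2:
  f(2.030000) = 11.921817
  f(1.169611) = -1.467826
  x_3 = 1.169611 - (-1.467826)×(1.169611 - 2.030000)/(-1.467826 - 11.921817)
       = 1.263930
Iteration 3:
  f(1.169611) = -1.467826
  f(1.263930) = -0.975792
  x_4 = 1.263930 - (-0.975792)×(1.263930 - 1.169611)/(-0.975792 - (-1.467826))
       = 1.450982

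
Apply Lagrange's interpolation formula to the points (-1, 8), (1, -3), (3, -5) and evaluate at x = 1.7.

Lagrange interpolation formula:
P(x) = Σ yᵢ × Lᵢ(x)
where Lᵢ(x) = Π_{j≠i} (x - xⱼ)/(xᵢ - xⱼ)

L_0(1.7) = (1.7 - 1)/(-1 - 1) × (1.7 - 3)/(-1 - 3) = -0.113750
L_1(1.7) = (1.7 - (-1))/(1 - (-1)) × (1.7 - 3)/(1 - 3) = 0.877500
L_2(1.7) = (1.7 - (-1))/(3 - (-1)) × (1.7 - 1)/(3 - 1) = 0.236250

P(1.7) = 8×L_0(1.7) + (-3)×L_1(1.7) + (-5)×L_2(1.7)
P(1.7) = -4.723750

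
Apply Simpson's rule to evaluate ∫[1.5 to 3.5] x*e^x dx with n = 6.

f(x) = x*e^x
a = 1.5, b = 3.5, n = 6
h = (b - a)/n = 0.333333

Simpson's rule: (h/3)[f(x₀) + 4f(x₁) + 2f(x₂) + ... + f(xₙ)]

x_0 = 1.5000, f(x_0) = 6.722534, coefficient = 1
x_1 = 1.8333, f(x_1) = 11.466952, coefficient = 4
x_2 = 2.1667, f(x_2) = 18.913133, coefficient = 2
x_3 = 2.5000, f(x_3) = 30.456235, coefficient = 4
x_4 = 2.8333, f(x_4) = 48.172446, coefficient = 2
x_5 = 3.1667, f(x_5) = 75.139484, coefficient = 4
x_6 = 3.5000, f(x_6) = 115.904082, coefficient = 1

I ≈ (0.333333/3) × 725.048458 = 80.560940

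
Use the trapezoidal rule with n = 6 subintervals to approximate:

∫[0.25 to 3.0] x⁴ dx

f(x) = x⁴
a = 0.25, b = 3.0, n = 6
h = (b - a)/n = 0.458333

Trapezoidal rule: (h/2)[f(x₀) + 2f(x₁) + 2f(x₂) + ... + f(xₙ)]

x_0 = 0.2500, f(x_0) = 0.003906, coefficient = 1
x_1 = 0.7083, f(x_1) = 0.251739, coefficient = 2
x_2 = 1.1667, f(x_2) = 1.852623, coefficient = 2
x_3 = 1.6250, f(x_3) = 6.972900, coefficient = 2
x_4 = 2.0833, f(x_4) = 18.838011, coefficient = 2
x_5 = 2.5417, f(x_5) = 41.732497, coefficient = 2
x_6 = 3.0000, f(x_6) = 81.000000, coefficient = 1

I ≈ (0.458333/2) × 220.299449 = 50.485290
Exact value: 48.599805
Error: 1.885486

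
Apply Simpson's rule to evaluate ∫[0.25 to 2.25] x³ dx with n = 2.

f(x) = x³
a = 0.25, b = 2.25, n = 2
h = (b - a)/n = 1.000000

Simpson's rule: (h/3)[f(x₀) + 4f(x₁) + 2f(x₂) + ... + f(xₙ)]

x_0 = 0.2500, f(x_0) = 0.015625, coefficient = 1
x_1 = 1.2500, f(x_1) = 1.953125, coefficient = 4
x_2 = 2.2500, f(x_2) = 11.390625, coefficient = 1

I ≈ (1.000000/3) × 19.218750 = 6.406250
Exact value: 6.406250
Error: 0.000000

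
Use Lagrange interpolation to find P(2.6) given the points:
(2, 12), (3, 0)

Lagrange interpolation formula:
P(x) = Σ yᵢ × Lᵢ(x)
where Lᵢ(x) = Π_{j≠i} (x - xⱼ)/(xᵢ - xⱼ)

L_0(2.6) = (2.6 - 3)/(2 - 3) = 0.400000
L_1(2.6) = (2.6 - 2)/(3 - 2) = 0.600000

P(2.6) = 12×L_0(2.6) + 0×L_1(2.6)
P(2.6) = 4.800000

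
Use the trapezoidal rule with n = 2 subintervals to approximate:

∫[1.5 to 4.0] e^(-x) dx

f(x) = e^(-x)
a = 1.5, b = 4.0, n = 2
h = (b - a)/n = 1.250000

Trapezoidal rule: (h/2)[f(x₀) + 2f(x₁) + 2f(x₂) + ... + f(xₙ)]

x_0 = 1.5000, f(x_0) = 0.223130, coefficient = 1
x_1 = 2.7500, f(x_1) = 0.063928, coefficient = 2
x_2 = 4.0000, f(x_2) = 0.018316, coefficient = 1

I ≈ (1.250000/2) × 0.369302 = 0.230813
Exact value: 0.204815
Error: 0.025999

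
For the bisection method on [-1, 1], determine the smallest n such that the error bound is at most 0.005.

We need (b-a)/2^n ≤ 0.005
(1 - (-1))/2^n ≤ 0.005
2/2^n ≤ 0.005
2^n ≥ 400
n ≥ log₂(400) = 8.64
n ≥ 9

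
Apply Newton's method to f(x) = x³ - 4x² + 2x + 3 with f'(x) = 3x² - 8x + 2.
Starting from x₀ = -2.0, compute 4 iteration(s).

f(x) = x³ - 4x² + 2x + 3
f'(x) = 3x² - 8x + 2
x₀ = -2.0

Newton-Raphson formula: x_{n+1} = x_n - f(x_n)/f'(x_n)

Iteration 1:
  f(-2.000000) = -25.000000
  f'(-2.000000) = 30.000000
  x_1 = -2.000000 - (-25.000000)/30.000000 = -1.166667
Iteration 2:
  f(-1.166667) = -6.365741
  f'(-1.166667) = 15.416667
  x_2 = -1.166667 - (-6.365741)/15.416667 = -0.753754
Iteration 3:
  f(-0.753754) = -1.208328
  f'(-0.753754) = 9.734464
  x_3 = -0.753754 - (-1.208328)/9.734464 = -0.629625
Iteration 4:
  f(-0.629625) = -0.094561
  f'(-0.629625) = 8.226282
  x_4 = -0.629625 - (-0.094561)/8.226282 = -0.618130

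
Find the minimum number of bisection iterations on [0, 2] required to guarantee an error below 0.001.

We need (b-a)/2^n ≤ 0.001
(2 - 0)/2^n ≤ 0.001
2/2^n ≤ 0.001
2^n ≥ 2000
n ≥ log₂(2000) = 10.97
n ≥ 11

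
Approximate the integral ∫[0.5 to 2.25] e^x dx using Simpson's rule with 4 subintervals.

f(x) = e^x
a = 0.5, b = 2.25, n = 4
h = (b - a)/n = 0.437500

Simpson's rule: (h/3)[f(x₀) + 4f(x₁) + 2f(x₂) + ... + f(xₙ)]

x_0 = 0.5000, f(x_0) = 1.648721, coefficient = 1
x_1 = 0.9375, f(x_1) = 2.553589, coefficient = 4
x_2 = 1.3750, f(x_2) = 3.955077, coefficient = 2
x_3 = 1.8125, f(x_3) = 6.125743, coefficient = 4
x_4 = 2.2500, f(x_4) = 9.487736, coefficient = 1

I ≈ (0.437500/3) × 53.763939 = 7.840574
Exact value: 7.839015
Error: 0.001560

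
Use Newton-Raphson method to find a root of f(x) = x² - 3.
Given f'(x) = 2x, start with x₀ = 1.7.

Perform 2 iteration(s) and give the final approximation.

f(x) = x² - 3
f'(x) = 2x
x₀ = 1.7

Newton-Raphson formula: x_{n+1} = x_n - f(x_n)/f'(x_n)

Iteration 1:
  f(1.700000) = -0.110000
  f'(1.700000) = 3.400000
  x_1 = 1.700000 - (-0.110000)/3.400000 = 1.732353
Iteration 2:
  f(1.732353) = 0.001047
  f'(1.732353) = 3.464706
  x_2 = 1.732353 - 0.001047/3.464706 = 1.732051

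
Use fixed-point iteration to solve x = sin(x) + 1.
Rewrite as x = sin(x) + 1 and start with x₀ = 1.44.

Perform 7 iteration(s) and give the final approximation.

Equation: x = sin(x) + 1
Fixed-point form: x = sin(x) + 1
x₀ = 1.44

x_1 = g(1.440000) = 1.991458
x_2 = g(1.991458) = 1.912819
x_3 = g(1.912819) = 1.942078
x_4 = g(1.942078) = 1.931863
x_5 = g(1.931863) = 1.935521
x_6 = g(1.935521) = 1.934222
x_7 = g(1.934222) = 1.934684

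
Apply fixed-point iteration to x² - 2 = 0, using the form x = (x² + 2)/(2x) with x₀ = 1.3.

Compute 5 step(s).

Equation: x² - 2 = 0
Fixed-point form: x = (x² + 2)/(2x)
x₀ = 1.3

x_1 = g(1.300000) = 1.419231
x_2 = g(1.419231) = 1.414222
x_3 = g(1.414222) = 1.414214
x_4 = g(1.414214) = 1.414214
x_5 = g(1.414214) = 1.414214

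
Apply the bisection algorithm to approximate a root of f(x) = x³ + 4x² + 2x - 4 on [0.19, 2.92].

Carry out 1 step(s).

f(x) = x³ + 4x² + 2x - 4
Initial interval: [0.19, 2.92]

Iteration 1:
  c_1 = (0.190000 + 2.920000)/2 = 1.555000
  f(c_1) = f(1.555000) = 12.542129
  f(a) × f(c) < 0, new interval: [0.190000, 1.555000]

After 1 iteration(s), the approximation is c_1 = 1.555000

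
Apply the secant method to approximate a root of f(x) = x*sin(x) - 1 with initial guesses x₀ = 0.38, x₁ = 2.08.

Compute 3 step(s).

f(x) = x*sin(x) - 1
x₀ = 0.38, x₁ = 2.08

Secant formula: x_{n+1} = x_n - f(x_n)(x_n - x_{n-1})/(f(x_n) - f(x_{n-1}))

Iteration 1:
  f(0.380000) = -0.859050
  f(2.080000) = 0.816117
  x_2 = 2.080000 - 0.816117×(2.080000 - 0.380000)/(0.816117 - (-0.859050))
       = 1.251785
Iteration 2:
  f(2.080000) = 0.816117
  f(1.251785) = 0.188627
  x_3 = 1.251785 - 0.188627×(1.251785 - 2.080000)/(0.188627 - 0.816117)
       = 1.002818
Iteration 3:
  f(1.251785) = 0.188627
  f(1.002818) = -0.154634
  x_4 = 1.002818 - (-0.154634)×(1.002818 - 1.251785)/(-0.154634 - 0.188627)
       = 1.114974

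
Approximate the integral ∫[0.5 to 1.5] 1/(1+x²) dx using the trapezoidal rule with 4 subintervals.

f(x) = 1/(1+x²)
a = 0.5, b = 1.5, n = 4
h = (b - a)/n = 0.250000

Trapezoidal rule: (h/2)[f(x₀) + 2f(x₁) + 2f(x₂) + ... + f(xₙ)]

x_0 = 0.5000, f(x_0) = 0.800000, coefficient = 1
x_1 = 0.7500, f(x_1) = 0.640000, coefficient = 2
x_2 = 1.0000, f(x_2) = 0.500000, coefficient = 2
x_3 = 1.2500, f(x_3) = 0.390244, coefficient = 2
x_4 = 1.5000, f(x_4) = 0.307692, coefficient = 1

I ≈ (0.250000/2) × 4.168180 = 0.521023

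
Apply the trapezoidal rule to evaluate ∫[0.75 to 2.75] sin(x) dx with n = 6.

f(x) = sin(x)
a = 0.75, b = 2.75, n = 6
h = (b - a)/n = 0.333333

Trapezoidal rule: (h/2)[f(x₀) + 2f(x₁) + 2f(x₂) + ... + f(xₙ)]

x_0 = 0.7500, f(x_0) = 0.681639, coefficient = 1
x_1 = 1.0833, f(x_1) = 0.883524, coefficient = 2
x_2 = 1.4167, f(x_2) = 0.988146, coefficient = 2
x_3 = 1.7500, f(x_3) = 0.983986, coefficient = 2
x_4 = 2.0833, f(x_4) = 0.871503, coefficient = 2
x_5 = 2.4167, f(x_5) = 0.663080, coefficient = 2
x_6 = 2.7500, f(x_6) = 0.381661, coefficient = 1

I ≈ (0.333333/2) × 9.843777 = 1.640630
Exact value: 1.655991
Error: 0.015362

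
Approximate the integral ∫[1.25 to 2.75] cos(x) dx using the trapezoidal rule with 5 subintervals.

f(x) = cos(x)
a = 1.25, b = 2.75, n = 5
h = (b - a)/n = 0.300000

Trapezoidal rule: (h/2)[f(x₀) + 2f(x₁) + 2f(x₂) + ... + f(xₙ)]

x_0 = 1.2500, f(x_0) = 0.315322, coefficient = 1
x_1 = 1.5500, f(x_1) = 0.020795, coefficient = 2
x_2 = 1.8500, f(x_2) = -0.275590, coefficient = 2
x_3 = 2.1500, f(x_3) = -0.547358, coefficient = 2
x_4 = 2.4500, f(x_4) = -0.770231, coefficient = 2
x_5 = 2.7500, f(x_5) = -0.924302, coefficient = 1

I ≈ (0.300000/2) × -3.753749 = -0.563062
Exact value: -0.567324
Error: 0.004261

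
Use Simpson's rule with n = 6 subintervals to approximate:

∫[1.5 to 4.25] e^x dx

f(x) = e^x
a = 1.5, b = 4.25, n = 6
h = (b - a)/n = 0.458333

Simpson's rule: (h/3)[f(x₀) + 4f(x₁) + 2f(x₂) + ... + f(xₙ)]

x_0 = 1.5000, f(x_0) = 4.481689, coefficient = 1
x_1 = 1.9583, f(x_1) = 7.087505, coefficient = 4
x_2 = 2.4167, f(x_2) = 11.208436, coefficient = 2
x_3 = 2.8750, f(x_3) = 17.725424, coefficient = 4
x_4 = 3.3333, f(x_4) = 28.031625, coefficient = 2
x_5 = 3.7917, f(x_5) = 44.330222, coefficient = 4
x_6 = 4.2500, f(x_6) = 70.105412, coefficient = 1

I ≈ (0.458333/3) × 429.639827 = 65.639418
Exact value: 65.623723
Error: 0.015695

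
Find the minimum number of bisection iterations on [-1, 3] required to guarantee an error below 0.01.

We need (b-a)/2^n ≤ 0.01
(3 - (-1))/2^n ≤ 0.01
4/2^n ≤ 0.01
2^n ≥ 400
n ≥ log₂(400) = 8.64
n ≥ 9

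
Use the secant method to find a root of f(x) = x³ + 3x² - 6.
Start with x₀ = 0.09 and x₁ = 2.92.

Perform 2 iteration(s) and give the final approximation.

f(x) = x³ + 3x² - 6
x₀ = 0.09, x₁ = 2.92

Secant formula: x_{n+1} = x_n - f(x_n)(x_n - x_{n-1})/(f(x_n) - f(x_{n-1}))

Iteration 1:
  f(0.090000) = -5.974971
  f(2.920000) = 44.476288
  x_2 = 2.920000 - 44.476288×(2.920000 - 0.090000)/(44.476288 - (-5.974971))
       = 0.425158
Iteration 2:
  f(2.920000) = 44.476288
  f(0.425158) = -5.380869
  x_3 = 0.425158 - (-5.380869)×(0.425158 - 2.920000)/(-5.380869 - 44.476288)
       = 0.694416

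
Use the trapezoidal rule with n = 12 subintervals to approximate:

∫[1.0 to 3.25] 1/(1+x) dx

f(x) = 1/(1+x)
a = 1.0, b = 3.25, n = 12
h = (b - a)/n = 0.187500

Trapezoidal rule: (h/2)[f(x₀) + 2f(x₁) + 2f(x₂) + ... + f(xₙ)]

x_0 = 1.0000, f(x_0) = 0.500000, coefficient = 1
x_1 = 1.1875, f(x_1) = 0.457143, coefficient = 2
x_2 = 1.3750, f(x_2) = 0.421053, coefficient = 2
x_3 = 1.5625, f(x_3) = 0.390244, coefficient = 2
x_4 = 1.7500, f(x_4) = 0.363636, coefficient = 2
x_5 = 1.9375, f(x_5) = 0.340426, coefficient = 2
x_6 = 2.1250, f(x_6) = 0.320000, coefficient = 2
x_7 = 2.3125, f(x_7) = 0.301887, coefficient = 2
x_8 = 2.5000, f(x_8) = 0.285714, coefficient = 2
x_9 = 2.6875, f(x_9) = 0.271186, coefficient = 2
x_10 = 2.8750, f(x_10) = 0.258065, coefficient = 2
x_11 = 3.0625, f(x_11) = 0.246154, coefficient = 2
x_12 = 3.2500, f(x_12) = 0.235294, coefficient = 1

I ≈ (0.187500/2) × 8.046308 = 0.754341
Exact value: 0.753772
Error: 0.000570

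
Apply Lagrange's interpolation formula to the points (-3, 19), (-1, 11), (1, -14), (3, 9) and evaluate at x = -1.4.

Lagrange interpolation formula:
P(x) = Σ yᵢ × Lᵢ(x)
where Lᵢ(x) = Π_{j≠i} (x - xⱼ)/(xᵢ - xⱼ)

L_0(-1.4) = (-1.4 - (-1))/(-3 - (-1)) × (-1.4 - 1)/(-3 - 1) × (-1.4 - 3)/(-3 - 3) = 0.088000
L_1(-1.4) = (-1.4 - (-3))/(-1 - (-3)) × (-1.4 - 1)/(-1 - 1) × (-1.4 - 3)/(-1 - 3) = 1.056000
L_2(-1.4) = (-1.4 - (-3))/(1 - (-3)) × (-1.4 - (-1))/(1 - (-1)) × (-1.4 - 3)/(1 - 3) = -0.176000
L_3(-1.4) = (-1.4 - (-3))/(3 - (-3)) × (-1.4 - (-1))/(3 - (-1)) × (-1.4 - 1)/(3 - 1) = 0.032000

P(-1.4) = 19×L_0(-1.4) + 11×L_1(-1.4) + (-14)×L_2(-1.4) + 9×L_3(-1.4)
P(-1.4) = 16.040000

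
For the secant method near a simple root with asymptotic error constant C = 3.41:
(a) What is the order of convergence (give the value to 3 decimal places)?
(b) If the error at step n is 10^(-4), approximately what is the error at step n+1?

(a) Secant method has superlinear convergence with order φ = (1+√5)/2 ≈ 1.618.
    This means |e_{n+1}| ≈ C|e_n|^1.618.

(b) With |e_n| = 10^(-4) and C = 3.41:
    |e_{n+1}| ≈ 3.41 × (10^(-4))^1.618 = 3.41 × 10^(-6.47)

(a) ≈ 1.618 (golden ratio); (b) |e_{n+1}| ≈ 1.150e-06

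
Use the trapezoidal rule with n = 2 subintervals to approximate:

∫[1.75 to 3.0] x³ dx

f(x) = x³
a = 1.75, b = 3.0, n = 2
h = (b - a)/n = 0.625000

Trapezoidal rule: (h/2)[f(x₀) + 2f(x₁) + 2f(x₂) + ... + f(xₙ)]

x_0 = 1.7500, f(x_0) = 5.359375, coefficient = 1
x_1 = 2.3750, f(x_1) = 13.396484, coefficient = 2
x_2 = 3.0000, f(x_2) = 27.000000, coefficient = 1

I ≈ (0.625000/2) × 59.152344 = 18.485107
Exact value: 17.905273
Error: 0.579834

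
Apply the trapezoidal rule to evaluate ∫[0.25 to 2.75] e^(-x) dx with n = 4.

f(x) = e^(-x)
a = 0.25, b = 2.75, n = 4
h = (b - a)/n = 0.625000

Trapezoidal rule: (h/2)[f(x₀) + 2f(x₁) + 2f(x₂) + ... + f(xₙ)]

x_0 = 0.2500, f(x_0) = 0.778801, coefficient = 1
x_1 = 0.8750, f(x_1) = 0.416862, coefficient = 2
x_2 = 1.5000, f(x_2) = 0.223130, coefficient = 2
x_3 = 2.1250, f(x_3) = 0.119433, coefficient = 2
x_4 = 2.7500, f(x_4) = 0.063928, coefficient = 1

I ≈ (0.625000/2) × 2.361579 = 0.737993
Exact value: 0.714873
Error: 0.023120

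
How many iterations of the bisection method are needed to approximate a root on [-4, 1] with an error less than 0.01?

We need (b-a)/2^n ≤ 0.01
(1 - (-4))/2^n ≤ 0.01
5/2^n ≤ 0.01
2^n ≥ 500
n ≥ log₂(500) = 8.97
n ≥ 9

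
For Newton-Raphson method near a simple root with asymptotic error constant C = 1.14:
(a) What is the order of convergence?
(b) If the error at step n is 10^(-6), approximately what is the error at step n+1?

(a) Newton-Raphson has quadratic (order 2) convergence near simple roots.
    This means |e_{n+1}| ≈ C|e_n|².

(b) With |e_n| = 10^(-6) and C = 1.14:
    |e_{n+1}| ≈ 1.14 × (10^(-6))² = 1.14 × 10^(-12)

(a) 2 (quadratic); (b) |e_{n+1}| ≈ 1.140e-12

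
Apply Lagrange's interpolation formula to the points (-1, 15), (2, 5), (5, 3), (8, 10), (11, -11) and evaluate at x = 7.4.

Lagrange interpolation formula:
P(x) = Σ yᵢ × Lᵢ(x)
where Lᵢ(x) = Π_{j≠i} (x - xⱼ)/(xᵢ - xⱼ)

L_0(7.4) = (7.4 - 2)/(-1 - 2) × (7.4 - 5)/(-1 - 5) × (7.4 - 8)/(-1 - 8) × (7.4 - 11)/(-1 - 11) = 0.014400
L_1(7.4) = (7.4 - (-1))/(2 - (-1)) × (7.4 - 5)/(2 - 5) × (7.4 - 8)/(2 - 8) × (7.4 - 11)/(2 - 11) = -0.089600
L_2(7.4) = (7.4 - (-1))/(5 - (-1)) × (7.4 - 2)/(5 - 2) × (7.4 - 8)/(5 - 8) × (7.4 - 11)/(5 - 11) = 0.302400
L_3(7.4) = (7.4 - (-1))/(8 - (-1)) × (7.4 - 2)/(8 - 2) × (7.4 - 5)/(8 - 5) × (7.4 - 11)/(8 - 11) = 0.806400
L_4(7.4) = (7.4 - (-1))/(11 - (-1)) × (7.4 - 2)/(11 - 2) × (7.4 - 5)/(11 - 5) × (7.4 - 8)/(11 - 8) = -0.033600

P(7.4) = 15×L_0(7.4) + 5×L_1(7.4) + 3×L_2(7.4) + 10×L_3(7.4) + (-11)×L_4(7.4)
P(7.4) = 9.108800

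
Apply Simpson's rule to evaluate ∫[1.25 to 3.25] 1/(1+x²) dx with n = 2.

f(x) = 1/(1+x²)
a = 1.25, b = 3.25, n = 2
h = (b - a)/n = 1.000000

Simpson's rule: (h/3)[f(x₀) + 4f(x₁) + 2f(x₂) + ... + f(xₙ)]

x_0 = 1.2500, f(x_0) = 0.390244, coefficient = 1
x_1 = 2.2500, f(x_1) = 0.164948, coefficient = 4
x_2 = 3.2500, f(x_2) = 0.086486, coefficient = 1

I ≈ (1.000000/3) × 1.136524 = 0.378841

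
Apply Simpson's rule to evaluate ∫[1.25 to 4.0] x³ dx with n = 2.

f(x) = x³
a = 1.25, b = 4.0, n = 2
h = (b - a)/n = 1.375000

Simpson's rule: (h/3)[f(x₀) + 4f(x₁) + 2f(x₂) + ... + f(xₙ)]

x_0 = 1.2500, f(x_0) = 1.953125, coefficient = 1
x_1 = 2.6250, f(x_1) = 18.087891, coefficient = 4
x_2 = 4.0000, f(x_2) = 64.000000, coefficient = 1

I ≈ (1.375000/3) × 138.304688 = 63.389648
Exact value: 63.389648
Error: 0.000000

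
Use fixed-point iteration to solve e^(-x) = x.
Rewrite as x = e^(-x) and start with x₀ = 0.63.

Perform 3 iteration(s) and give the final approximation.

Equation: e^(-x) = x
Fixed-point form: x = e^(-x)
x₀ = 0.63

x_1 = g(0.630000) = 0.532592
x_2 = g(0.532592) = 0.587081
x_3 = g(0.587081) = 0.555948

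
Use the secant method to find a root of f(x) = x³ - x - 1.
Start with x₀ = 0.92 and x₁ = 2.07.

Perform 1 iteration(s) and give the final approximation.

f(x) = x³ - x - 1
x₀ = 0.92, x₁ = 2.07

Secant formula: x_{n+1} = x_n - f(x_n)(x_n - x_{n-1})/(f(x_n) - f(x_{n-1}))

Iteration 1:
  f(0.920000) = -1.141312
  f(2.070000) = 5.799743
  x_2 = 2.070000 - 5.799743×(2.070000 - 0.920000)/(5.799743 - (-1.141312))
       = 1.109094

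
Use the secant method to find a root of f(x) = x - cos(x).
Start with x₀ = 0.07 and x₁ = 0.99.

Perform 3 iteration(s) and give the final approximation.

f(x) = x - cos(x)
x₀ = 0.07, x₁ = 0.99

Secant formula: x_{n+1} = x_n - f(x_n)(x_n - x_{n-1})/(f(x_n) - f(x_{n-1}))

Iteration 1:
  f(0.070000) = -0.927551
  f(0.990000) = 0.441310
  x_2 = 0.990000 - 0.441310×(0.990000 - 0.070000)/(0.441310 - (-0.927551))
       = 0.693399
Iteration 2:
  f(0.990000) = 0.441310
  f(0.693399) = -0.075679
  x_3 = 0.693399 - (-0.075679)×(0.693399 - 0.990000)/(-0.075679 - 0.441310)
       = 0.736817
Iteration 3:
  f(0.693399) = -0.075679
  f(0.736817) = -0.003795
  x_4 = 0.736817 - (-0.003795)×(0.736817 - 0.693399)/(-0.003795 - (-0.075679))
       = 0.739109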